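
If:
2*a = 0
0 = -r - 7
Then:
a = 0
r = -7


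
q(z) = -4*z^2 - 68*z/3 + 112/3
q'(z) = -8*z - 68/3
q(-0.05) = 38.46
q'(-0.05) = -22.27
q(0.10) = 35.03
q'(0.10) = -23.47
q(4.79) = -163.02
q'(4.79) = -60.99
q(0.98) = 11.28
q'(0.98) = -30.51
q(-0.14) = 40.43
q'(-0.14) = -21.55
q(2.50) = -44.33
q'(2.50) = -42.67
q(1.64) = -10.60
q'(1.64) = -35.79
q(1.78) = -15.69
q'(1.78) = -36.91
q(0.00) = 37.33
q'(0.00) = -22.67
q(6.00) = -242.67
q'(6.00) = -70.67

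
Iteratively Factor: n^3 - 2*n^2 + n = (n - 1)*(n^2 - n) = (n - 1)^2*(n)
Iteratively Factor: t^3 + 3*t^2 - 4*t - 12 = (t - 2)*(t^2 + 5*t + 6) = (t - 2)*(t + 2)*(t + 3)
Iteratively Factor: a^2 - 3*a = (a)*(a - 3)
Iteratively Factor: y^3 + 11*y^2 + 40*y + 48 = (y + 4)*(y^2 + 7*y + 12) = (y + 4)^2*(y + 3)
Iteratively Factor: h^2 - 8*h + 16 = (h - 4)*(h - 4)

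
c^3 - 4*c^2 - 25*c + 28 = (c - 7)*(c - 1)*(c + 4)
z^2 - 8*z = z*(z - 8)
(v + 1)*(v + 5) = v^2 + 6*v + 5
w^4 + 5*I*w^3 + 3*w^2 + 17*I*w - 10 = (w - 2*I)*(w + I)^2*(w + 5*I)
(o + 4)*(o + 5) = o^2 + 9*o + 20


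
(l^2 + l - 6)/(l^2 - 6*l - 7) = (-l^2 - l + 6)/(-l^2 + 6*l + 7)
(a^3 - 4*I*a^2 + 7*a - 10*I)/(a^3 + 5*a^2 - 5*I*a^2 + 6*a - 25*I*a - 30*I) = (a^2 + I*a + 2)/(a^2 + 5*a + 6)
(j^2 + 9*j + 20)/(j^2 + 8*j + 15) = (j + 4)/(j + 3)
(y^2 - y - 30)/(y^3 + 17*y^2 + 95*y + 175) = (y - 6)/(y^2 + 12*y + 35)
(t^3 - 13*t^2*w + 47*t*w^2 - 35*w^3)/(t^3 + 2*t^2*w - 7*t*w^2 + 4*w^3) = (t^2 - 12*t*w + 35*w^2)/(t^2 + 3*t*w - 4*w^2)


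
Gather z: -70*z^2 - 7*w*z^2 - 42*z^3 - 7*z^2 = -42*z^3 + z^2*(-7*w - 77)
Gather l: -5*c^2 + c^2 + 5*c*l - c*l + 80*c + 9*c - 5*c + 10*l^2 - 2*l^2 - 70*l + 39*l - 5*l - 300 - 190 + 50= -4*c^2 + 84*c + 8*l^2 + l*(4*c - 36) - 440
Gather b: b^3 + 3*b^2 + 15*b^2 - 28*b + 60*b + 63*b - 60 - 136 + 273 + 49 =b^3 + 18*b^2 + 95*b + 126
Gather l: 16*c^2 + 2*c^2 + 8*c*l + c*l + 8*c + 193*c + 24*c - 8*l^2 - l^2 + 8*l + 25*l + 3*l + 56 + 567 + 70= 18*c^2 + 225*c - 9*l^2 + l*(9*c + 36) + 693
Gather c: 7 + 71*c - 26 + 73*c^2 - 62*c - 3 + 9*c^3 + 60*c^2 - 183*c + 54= 9*c^3 + 133*c^2 - 174*c + 32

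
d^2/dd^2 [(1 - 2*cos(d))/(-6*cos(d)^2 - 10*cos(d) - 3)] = 2*(-81*(1 - cos(2*d))^2*cos(d) + 33*(1 - cos(2*d))^2 - 183*cos(d)/2 + 100*cos(2*d) - 9*cos(3*d)/2 + 18*cos(5*d) - 174)/(10*cos(d) + 3*cos(2*d) + 6)^3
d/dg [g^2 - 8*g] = 2*g - 8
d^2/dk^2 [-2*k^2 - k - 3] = -4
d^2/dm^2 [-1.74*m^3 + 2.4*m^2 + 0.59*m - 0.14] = 4.8 - 10.44*m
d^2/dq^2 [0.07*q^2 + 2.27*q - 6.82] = 0.140000000000000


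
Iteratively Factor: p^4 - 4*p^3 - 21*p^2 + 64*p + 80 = (p - 4)*(p^3 - 21*p - 20) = (p - 4)*(p + 4)*(p^2 - 4*p - 5) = (p - 5)*(p - 4)*(p + 4)*(p + 1)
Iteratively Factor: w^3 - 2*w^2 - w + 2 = (w - 2)*(w^2 - 1) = (w - 2)*(w + 1)*(w - 1)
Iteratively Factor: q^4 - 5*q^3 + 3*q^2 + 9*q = (q)*(q^3 - 5*q^2 + 3*q + 9) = q*(q + 1)*(q^2 - 6*q + 9) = q*(q - 3)*(q + 1)*(q - 3)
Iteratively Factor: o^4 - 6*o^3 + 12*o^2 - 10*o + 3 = (o - 1)*(o^3 - 5*o^2 + 7*o - 3) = (o - 1)^2*(o^2 - 4*o + 3) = (o - 3)*(o - 1)^2*(o - 1)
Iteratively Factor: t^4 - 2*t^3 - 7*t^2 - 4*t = (t - 4)*(t^3 + 2*t^2 + t) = t*(t - 4)*(t^2 + 2*t + 1) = t*(t - 4)*(t + 1)*(t + 1)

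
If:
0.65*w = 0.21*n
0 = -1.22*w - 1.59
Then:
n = -4.03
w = -1.30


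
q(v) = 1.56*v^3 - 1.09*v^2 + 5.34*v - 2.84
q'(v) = 4.68*v^2 - 2.18*v + 5.34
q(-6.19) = -447.65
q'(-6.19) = 198.15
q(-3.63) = -111.21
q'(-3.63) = 74.92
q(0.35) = -1.04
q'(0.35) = 5.15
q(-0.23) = -4.14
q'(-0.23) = 6.09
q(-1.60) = -20.56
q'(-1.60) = 20.81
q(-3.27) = -86.50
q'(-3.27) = 62.51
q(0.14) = -2.11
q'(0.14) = 5.13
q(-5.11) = -266.74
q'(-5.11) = 138.68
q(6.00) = 326.92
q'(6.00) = 160.74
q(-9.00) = -1276.43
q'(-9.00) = 404.04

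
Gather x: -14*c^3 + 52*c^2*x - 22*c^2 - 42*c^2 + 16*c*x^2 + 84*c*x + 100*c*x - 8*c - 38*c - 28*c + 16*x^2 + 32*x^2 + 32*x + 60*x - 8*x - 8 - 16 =-14*c^3 - 64*c^2 - 74*c + x^2*(16*c + 48) + x*(52*c^2 + 184*c + 84) - 24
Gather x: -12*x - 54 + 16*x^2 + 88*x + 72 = 16*x^2 + 76*x + 18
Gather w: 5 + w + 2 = w + 7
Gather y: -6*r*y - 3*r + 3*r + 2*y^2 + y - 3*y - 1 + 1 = 2*y^2 + y*(-6*r - 2)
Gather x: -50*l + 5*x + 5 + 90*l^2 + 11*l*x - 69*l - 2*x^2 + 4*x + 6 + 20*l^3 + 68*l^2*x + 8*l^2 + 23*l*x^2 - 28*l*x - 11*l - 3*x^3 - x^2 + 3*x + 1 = 20*l^3 + 98*l^2 - 130*l - 3*x^3 + x^2*(23*l - 3) + x*(68*l^2 - 17*l + 12) + 12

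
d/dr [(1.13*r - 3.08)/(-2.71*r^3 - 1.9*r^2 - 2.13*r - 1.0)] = (6.1246*r^3 - 22.8934*r^2 - 11.704*r - 7.6904)/(7.3441*r^6 + 10.298*r^5 + 15.1546*r^4 + 13.514*r^3 + 8.3369*r^2 + 4.26*r + 1.0)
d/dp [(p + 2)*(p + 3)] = 2*p + 5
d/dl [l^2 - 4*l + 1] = 2*l - 4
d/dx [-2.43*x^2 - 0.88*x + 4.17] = -4.86*x - 0.88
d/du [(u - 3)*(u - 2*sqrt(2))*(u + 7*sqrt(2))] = 3*u^2 - 6*u + 10*sqrt(2)*u - 28 - 15*sqrt(2)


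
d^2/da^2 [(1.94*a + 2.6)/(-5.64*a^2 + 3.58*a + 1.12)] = ((1.94*a + 2.6)*(11.28*a - 3.58)*(22.56*a - 7.16) + (65.6496*a + 15.4376)*(-5.64*a^2 + 3.58*a + 1.12))/(-5.64*a^2 + 3.58*a + 1.12)^3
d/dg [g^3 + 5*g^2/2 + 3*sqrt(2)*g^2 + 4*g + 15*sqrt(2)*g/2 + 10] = 3*g^2 + 5*g + 6*sqrt(2)*g + 4 + 15*sqrt(2)/2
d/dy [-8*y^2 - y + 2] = -16*y - 1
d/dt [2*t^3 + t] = 6*t^2 + 1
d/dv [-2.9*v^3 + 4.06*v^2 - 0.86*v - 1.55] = -8.7*v^2 + 8.12*v - 0.86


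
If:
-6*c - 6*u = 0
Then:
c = -u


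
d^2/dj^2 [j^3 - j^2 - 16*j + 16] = 6*j - 2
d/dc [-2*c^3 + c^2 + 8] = 2*c*(1 - 3*c)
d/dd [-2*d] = -2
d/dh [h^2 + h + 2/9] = 2*h + 1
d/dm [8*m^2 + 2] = 16*m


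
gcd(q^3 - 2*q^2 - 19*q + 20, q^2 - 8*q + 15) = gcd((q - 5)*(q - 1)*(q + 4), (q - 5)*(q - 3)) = q - 5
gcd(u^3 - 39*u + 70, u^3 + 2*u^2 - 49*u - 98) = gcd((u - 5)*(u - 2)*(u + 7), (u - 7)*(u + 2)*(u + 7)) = u + 7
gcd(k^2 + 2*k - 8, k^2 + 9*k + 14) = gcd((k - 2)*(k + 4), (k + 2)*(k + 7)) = 1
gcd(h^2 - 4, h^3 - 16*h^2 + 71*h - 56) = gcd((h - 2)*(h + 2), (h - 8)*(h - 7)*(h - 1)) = 1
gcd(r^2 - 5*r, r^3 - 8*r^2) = r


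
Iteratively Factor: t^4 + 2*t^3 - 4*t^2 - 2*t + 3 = (t - 1)*(t^3 + 3*t^2 - t - 3) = (t - 1)*(t + 1)*(t^2 + 2*t - 3) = (t - 1)*(t + 1)*(t + 3)*(t - 1)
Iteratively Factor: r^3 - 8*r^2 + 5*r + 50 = (r - 5)*(r^2 - 3*r - 10) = (r - 5)^2*(r + 2)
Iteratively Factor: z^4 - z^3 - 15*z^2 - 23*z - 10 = (z + 2)*(z^3 - 3*z^2 - 9*z - 5) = (z + 1)*(z + 2)*(z^2 - 4*z - 5) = (z + 1)^2*(z + 2)*(z - 5)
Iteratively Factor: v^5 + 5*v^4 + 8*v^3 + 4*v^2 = (v + 2)*(v^4 + 3*v^3 + 2*v^2) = v*(v + 2)*(v^3 + 3*v^2 + 2*v) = v^2*(v + 2)*(v^2 + 3*v + 2) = v^2*(v + 1)*(v + 2)*(v + 2)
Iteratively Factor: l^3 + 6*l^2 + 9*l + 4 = (l + 1)*(l^2 + 5*l + 4) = (l + 1)*(l + 4)*(l + 1)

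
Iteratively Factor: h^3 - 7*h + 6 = (h - 1)*(h^2 + h - 6) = (h - 1)*(h + 3)*(h - 2)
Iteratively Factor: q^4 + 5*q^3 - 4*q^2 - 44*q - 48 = (q + 2)*(q^3 + 3*q^2 - 10*q - 24) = (q - 3)*(q + 2)*(q^2 + 6*q + 8) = (q - 3)*(q + 2)^2*(q + 4)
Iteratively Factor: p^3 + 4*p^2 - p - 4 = (p + 4)*(p^2 - 1) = (p + 1)*(p + 4)*(p - 1)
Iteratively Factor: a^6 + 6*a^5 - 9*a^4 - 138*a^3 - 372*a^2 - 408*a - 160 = (a + 4)*(a^5 + 2*a^4 - 17*a^3 - 70*a^2 - 92*a - 40) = (a + 1)*(a + 4)*(a^4 + a^3 - 18*a^2 - 52*a - 40) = (a + 1)*(a + 2)*(a + 4)*(a^3 - a^2 - 16*a - 20) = (a + 1)*(a + 2)^2*(a + 4)*(a^2 - 3*a - 10) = (a + 1)*(a + 2)^3*(a + 4)*(a - 5)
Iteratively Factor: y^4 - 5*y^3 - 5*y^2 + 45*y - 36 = (y + 3)*(y^3 - 8*y^2 + 19*y - 12) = (y - 1)*(y + 3)*(y^2 - 7*y + 12) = (y - 4)*(y - 1)*(y + 3)*(y - 3)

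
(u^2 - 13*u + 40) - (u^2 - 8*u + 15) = 25 - 5*u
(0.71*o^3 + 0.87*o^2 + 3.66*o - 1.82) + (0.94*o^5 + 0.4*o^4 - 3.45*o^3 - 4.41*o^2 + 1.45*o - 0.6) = 0.94*o^5 + 0.4*o^4 - 2.74*o^3 - 3.54*o^2 + 5.11*o - 2.42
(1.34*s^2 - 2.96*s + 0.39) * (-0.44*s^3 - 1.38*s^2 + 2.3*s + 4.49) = -0.5896*s^5 - 0.5468*s^4 + 6.9952*s^3 - 1.3296*s^2 - 12.3934*s + 1.7511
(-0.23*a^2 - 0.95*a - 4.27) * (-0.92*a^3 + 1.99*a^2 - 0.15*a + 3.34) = 0.2116*a^5 + 0.4163*a^4 + 2.0724*a^3 - 9.123*a^2 - 2.5325*a - 14.2618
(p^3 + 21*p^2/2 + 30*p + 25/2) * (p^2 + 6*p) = p^5 + 33*p^4/2 + 93*p^3 + 385*p^2/2 + 75*p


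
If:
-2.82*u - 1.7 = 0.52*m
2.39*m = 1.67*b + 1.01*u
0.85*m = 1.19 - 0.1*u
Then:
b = 2.68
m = 1.50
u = -0.88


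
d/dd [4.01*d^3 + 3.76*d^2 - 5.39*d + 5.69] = 12.03*d^2 + 7.52*d - 5.39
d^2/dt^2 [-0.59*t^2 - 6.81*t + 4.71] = -1.18000000000000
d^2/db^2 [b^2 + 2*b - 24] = 2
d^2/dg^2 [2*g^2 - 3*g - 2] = 4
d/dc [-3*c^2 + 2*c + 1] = 2 - 6*c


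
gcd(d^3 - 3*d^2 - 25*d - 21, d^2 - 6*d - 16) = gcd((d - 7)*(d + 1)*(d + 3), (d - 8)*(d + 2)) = 1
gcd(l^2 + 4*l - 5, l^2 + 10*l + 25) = l + 5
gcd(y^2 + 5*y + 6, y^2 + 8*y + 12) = y + 2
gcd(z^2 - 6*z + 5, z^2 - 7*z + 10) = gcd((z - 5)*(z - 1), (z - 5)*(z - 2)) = z - 5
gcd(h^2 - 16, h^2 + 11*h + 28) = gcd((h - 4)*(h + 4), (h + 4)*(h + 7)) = h + 4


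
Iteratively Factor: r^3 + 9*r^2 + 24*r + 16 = (r + 4)*(r^2 + 5*r + 4) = (r + 1)*(r + 4)*(r + 4)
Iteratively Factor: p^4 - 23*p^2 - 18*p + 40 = (p + 4)*(p^3 - 4*p^2 - 7*p + 10) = (p - 1)*(p + 4)*(p^2 - 3*p - 10) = (p - 1)*(p + 2)*(p + 4)*(p - 5)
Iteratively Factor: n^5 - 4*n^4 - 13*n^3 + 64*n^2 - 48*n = (n - 1)*(n^4 - 3*n^3 - 16*n^2 + 48*n) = (n - 1)*(n + 4)*(n^3 - 7*n^2 + 12*n) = (n - 4)*(n - 1)*(n + 4)*(n^2 - 3*n) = (n - 4)*(n - 3)*(n - 1)*(n + 4)*(n)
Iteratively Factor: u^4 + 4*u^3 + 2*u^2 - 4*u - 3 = (u + 1)*(u^3 + 3*u^2 - u - 3) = (u - 1)*(u + 1)*(u^2 + 4*u + 3) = (u - 1)*(u + 1)^2*(u + 3)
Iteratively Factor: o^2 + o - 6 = (o + 3)*(o - 2)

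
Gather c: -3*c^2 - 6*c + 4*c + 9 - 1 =-3*c^2 - 2*c + 8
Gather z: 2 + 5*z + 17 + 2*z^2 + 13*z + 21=2*z^2 + 18*z + 40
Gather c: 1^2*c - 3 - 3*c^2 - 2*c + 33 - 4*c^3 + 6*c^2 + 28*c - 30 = -4*c^3 + 3*c^2 + 27*c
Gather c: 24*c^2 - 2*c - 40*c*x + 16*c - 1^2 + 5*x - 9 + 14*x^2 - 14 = 24*c^2 + c*(14 - 40*x) + 14*x^2 + 5*x - 24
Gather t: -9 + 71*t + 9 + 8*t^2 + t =8*t^2 + 72*t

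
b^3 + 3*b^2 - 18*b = b*(b - 3)*(b + 6)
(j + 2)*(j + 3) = j^2 + 5*j + 6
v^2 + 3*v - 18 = (v - 3)*(v + 6)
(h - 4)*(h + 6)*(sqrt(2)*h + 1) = sqrt(2)*h^3 + h^2 + 2*sqrt(2)*h^2 - 24*sqrt(2)*h + 2*h - 24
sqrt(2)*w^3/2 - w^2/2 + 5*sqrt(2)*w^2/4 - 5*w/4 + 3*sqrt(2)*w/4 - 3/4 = (w + 3/2)*(w - sqrt(2)/2)*(sqrt(2)*w/2 + sqrt(2)/2)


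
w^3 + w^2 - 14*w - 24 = (w - 4)*(w + 2)*(w + 3)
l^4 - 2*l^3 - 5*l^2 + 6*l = l*(l - 3)*(l - 1)*(l + 2)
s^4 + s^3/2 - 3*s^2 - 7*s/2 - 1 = (s - 2)*(s + 1/2)*(s + 1)^2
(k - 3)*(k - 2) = k^2 - 5*k + 6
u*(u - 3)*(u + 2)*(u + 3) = u^4 + 2*u^3 - 9*u^2 - 18*u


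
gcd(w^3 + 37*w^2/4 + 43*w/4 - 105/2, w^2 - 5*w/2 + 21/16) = w - 7/4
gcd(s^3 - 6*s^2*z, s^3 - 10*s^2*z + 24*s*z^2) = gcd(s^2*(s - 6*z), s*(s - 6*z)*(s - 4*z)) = -s^2 + 6*s*z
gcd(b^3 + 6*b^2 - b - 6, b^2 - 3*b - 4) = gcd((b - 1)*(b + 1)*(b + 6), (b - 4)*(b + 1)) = b + 1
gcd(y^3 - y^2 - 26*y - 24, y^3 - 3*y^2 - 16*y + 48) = y + 4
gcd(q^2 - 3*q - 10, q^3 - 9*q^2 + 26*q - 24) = 1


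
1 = 1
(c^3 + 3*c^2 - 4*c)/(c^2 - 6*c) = (c^2 + 3*c - 4)/(c - 6)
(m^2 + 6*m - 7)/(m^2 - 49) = (m - 1)/(m - 7)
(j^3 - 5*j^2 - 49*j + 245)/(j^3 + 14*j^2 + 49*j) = (j^2 - 12*j + 35)/(j*(j + 7))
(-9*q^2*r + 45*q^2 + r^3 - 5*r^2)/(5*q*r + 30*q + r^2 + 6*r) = (-9*q^2*r + 45*q^2 + r^3 - 5*r^2)/(5*q*r + 30*q + r^2 + 6*r)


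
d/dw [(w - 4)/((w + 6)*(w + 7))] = (-w^2 + 8*w + 94)/(w^4 + 26*w^3 + 253*w^2 + 1092*w + 1764)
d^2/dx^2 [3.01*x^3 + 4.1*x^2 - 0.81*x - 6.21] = 18.06*x + 8.2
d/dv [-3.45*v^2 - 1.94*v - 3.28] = -6.9*v - 1.94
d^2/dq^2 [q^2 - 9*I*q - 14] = 2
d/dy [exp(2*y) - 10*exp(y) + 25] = 2*(exp(y) - 5)*exp(y)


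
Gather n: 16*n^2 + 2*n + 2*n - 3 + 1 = 16*n^2 + 4*n - 2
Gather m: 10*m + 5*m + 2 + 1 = 15*m + 3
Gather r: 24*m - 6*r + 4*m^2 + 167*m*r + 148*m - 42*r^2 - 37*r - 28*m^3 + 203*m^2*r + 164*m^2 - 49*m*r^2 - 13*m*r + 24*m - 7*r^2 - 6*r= -28*m^3 + 168*m^2 + 196*m + r^2*(-49*m - 49) + r*(203*m^2 + 154*m - 49)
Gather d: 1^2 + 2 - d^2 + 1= 4 - d^2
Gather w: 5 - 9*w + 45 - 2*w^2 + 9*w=50 - 2*w^2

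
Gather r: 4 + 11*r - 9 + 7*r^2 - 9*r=7*r^2 + 2*r - 5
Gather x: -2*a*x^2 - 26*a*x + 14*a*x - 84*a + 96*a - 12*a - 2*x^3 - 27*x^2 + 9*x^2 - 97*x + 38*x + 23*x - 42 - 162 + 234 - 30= -2*x^3 + x^2*(-2*a - 18) + x*(-12*a - 36)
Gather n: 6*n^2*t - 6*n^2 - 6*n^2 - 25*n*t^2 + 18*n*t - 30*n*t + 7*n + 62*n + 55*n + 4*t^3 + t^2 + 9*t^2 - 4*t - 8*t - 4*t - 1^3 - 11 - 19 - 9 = n^2*(6*t - 12) + n*(-25*t^2 - 12*t + 124) + 4*t^3 + 10*t^2 - 16*t - 40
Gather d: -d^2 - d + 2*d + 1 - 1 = -d^2 + d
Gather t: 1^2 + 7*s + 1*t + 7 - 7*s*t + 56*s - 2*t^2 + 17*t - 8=63*s - 2*t^2 + t*(18 - 7*s)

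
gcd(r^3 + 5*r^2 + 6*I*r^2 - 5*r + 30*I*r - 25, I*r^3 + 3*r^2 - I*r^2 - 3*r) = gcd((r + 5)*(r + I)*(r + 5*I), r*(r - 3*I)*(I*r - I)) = 1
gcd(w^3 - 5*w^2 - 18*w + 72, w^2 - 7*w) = 1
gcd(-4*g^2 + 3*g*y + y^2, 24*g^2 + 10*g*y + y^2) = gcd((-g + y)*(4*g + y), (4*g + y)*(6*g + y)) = 4*g + y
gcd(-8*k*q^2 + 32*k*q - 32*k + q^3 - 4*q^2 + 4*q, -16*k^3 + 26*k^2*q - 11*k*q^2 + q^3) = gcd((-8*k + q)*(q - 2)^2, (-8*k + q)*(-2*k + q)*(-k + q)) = -8*k + q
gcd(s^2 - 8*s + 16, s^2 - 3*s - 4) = s - 4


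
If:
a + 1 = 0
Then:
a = -1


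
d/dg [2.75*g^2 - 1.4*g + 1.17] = 5.5*g - 1.4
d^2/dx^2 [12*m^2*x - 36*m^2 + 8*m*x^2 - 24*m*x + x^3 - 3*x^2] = 16*m + 6*x - 6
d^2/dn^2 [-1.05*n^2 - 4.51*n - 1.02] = -2.10000000000000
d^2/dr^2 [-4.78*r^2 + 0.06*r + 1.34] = -9.56000000000000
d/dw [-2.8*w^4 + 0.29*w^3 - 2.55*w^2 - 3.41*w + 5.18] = -11.2*w^3 + 0.87*w^2 - 5.1*w - 3.41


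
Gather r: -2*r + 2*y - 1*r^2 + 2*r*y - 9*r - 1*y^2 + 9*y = -r^2 + r*(2*y - 11) - y^2 + 11*y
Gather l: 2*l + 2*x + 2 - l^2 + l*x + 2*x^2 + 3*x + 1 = -l^2 + l*(x + 2) + 2*x^2 + 5*x + 3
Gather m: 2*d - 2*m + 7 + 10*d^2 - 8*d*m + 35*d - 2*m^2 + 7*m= 10*d^2 + 37*d - 2*m^2 + m*(5 - 8*d) + 7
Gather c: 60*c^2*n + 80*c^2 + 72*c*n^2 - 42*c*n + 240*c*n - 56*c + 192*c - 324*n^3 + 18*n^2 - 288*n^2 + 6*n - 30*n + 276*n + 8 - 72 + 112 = c^2*(60*n + 80) + c*(72*n^2 + 198*n + 136) - 324*n^3 - 270*n^2 + 252*n + 48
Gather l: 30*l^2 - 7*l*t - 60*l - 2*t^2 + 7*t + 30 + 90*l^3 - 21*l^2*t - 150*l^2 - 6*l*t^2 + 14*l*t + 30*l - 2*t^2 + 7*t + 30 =90*l^3 + l^2*(-21*t - 120) + l*(-6*t^2 + 7*t - 30) - 4*t^2 + 14*t + 60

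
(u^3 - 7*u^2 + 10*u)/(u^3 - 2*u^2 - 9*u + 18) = u*(u - 5)/(u^2 - 9)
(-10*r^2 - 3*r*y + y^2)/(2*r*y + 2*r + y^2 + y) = (-5*r + y)/(y + 1)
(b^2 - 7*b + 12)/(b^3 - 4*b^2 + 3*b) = (b - 4)/(b*(b - 1))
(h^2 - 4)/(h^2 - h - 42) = (4 - h^2)/(-h^2 + h + 42)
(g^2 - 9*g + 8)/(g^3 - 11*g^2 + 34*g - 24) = (g - 8)/(g^2 - 10*g + 24)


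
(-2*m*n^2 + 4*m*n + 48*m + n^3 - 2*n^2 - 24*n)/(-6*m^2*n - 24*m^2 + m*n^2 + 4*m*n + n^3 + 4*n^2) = (n - 6)/(3*m + n)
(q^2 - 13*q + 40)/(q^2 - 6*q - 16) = (q - 5)/(q + 2)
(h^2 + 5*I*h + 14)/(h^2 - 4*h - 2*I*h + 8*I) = (h + 7*I)/(h - 4)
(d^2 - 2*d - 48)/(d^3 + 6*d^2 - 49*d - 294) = (d - 8)/(d^2 - 49)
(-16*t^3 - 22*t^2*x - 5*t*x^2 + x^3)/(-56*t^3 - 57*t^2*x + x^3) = (2*t + x)/(7*t + x)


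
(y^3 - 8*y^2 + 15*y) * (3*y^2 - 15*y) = 3*y^5 - 39*y^4 + 165*y^3 - 225*y^2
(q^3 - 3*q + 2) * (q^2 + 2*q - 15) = q^5 + 2*q^4 - 18*q^3 - 4*q^2 + 49*q - 30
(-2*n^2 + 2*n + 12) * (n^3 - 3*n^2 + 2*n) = -2*n^5 + 8*n^4 + 2*n^3 - 32*n^2 + 24*n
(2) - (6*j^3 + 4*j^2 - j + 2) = -6*j^3 - 4*j^2 + j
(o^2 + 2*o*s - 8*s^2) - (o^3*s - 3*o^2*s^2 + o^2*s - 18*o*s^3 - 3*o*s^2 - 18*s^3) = -o^3*s + 3*o^2*s^2 - o^2*s + o^2 + 18*o*s^3 + 3*o*s^2 + 2*o*s + 18*s^3 - 8*s^2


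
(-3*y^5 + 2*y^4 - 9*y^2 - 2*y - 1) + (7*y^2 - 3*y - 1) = -3*y^5 + 2*y^4 - 2*y^2 - 5*y - 2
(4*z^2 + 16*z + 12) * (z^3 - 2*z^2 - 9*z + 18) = 4*z^5 + 8*z^4 - 56*z^3 - 96*z^2 + 180*z + 216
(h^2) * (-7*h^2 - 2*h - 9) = -7*h^4 - 2*h^3 - 9*h^2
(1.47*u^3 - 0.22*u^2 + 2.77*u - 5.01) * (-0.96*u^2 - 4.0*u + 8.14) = -1.4112*u^5 - 5.6688*u^4 + 10.1866*u^3 - 8.0612*u^2 + 42.5878*u - 40.7814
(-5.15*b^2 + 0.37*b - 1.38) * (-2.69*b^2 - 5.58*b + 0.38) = 13.8535*b^4 + 27.7417*b^3 - 0.309400000000001*b^2 + 7.841*b - 0.5244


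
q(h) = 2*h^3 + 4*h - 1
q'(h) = 6*h^2 + 4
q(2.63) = 45.90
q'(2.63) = 45.50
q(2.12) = 26.54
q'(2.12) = 30.97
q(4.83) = 243.68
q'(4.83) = 143.97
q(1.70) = 15.63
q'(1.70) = 21.34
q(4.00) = 143.00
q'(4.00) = 100.00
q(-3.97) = -142.02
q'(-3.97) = 98.57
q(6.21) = 502.81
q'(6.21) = 235.38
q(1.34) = 9.17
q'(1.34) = 14.77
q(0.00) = -1.00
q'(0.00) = 4.00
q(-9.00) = -1495.00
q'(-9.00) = 490.00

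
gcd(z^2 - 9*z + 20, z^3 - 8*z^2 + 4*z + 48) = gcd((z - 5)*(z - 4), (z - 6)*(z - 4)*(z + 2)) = z - 4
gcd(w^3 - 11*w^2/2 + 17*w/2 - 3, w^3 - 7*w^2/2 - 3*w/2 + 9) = w^2 - 5*w + 6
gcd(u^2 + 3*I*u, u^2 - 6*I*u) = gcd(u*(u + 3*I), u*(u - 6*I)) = u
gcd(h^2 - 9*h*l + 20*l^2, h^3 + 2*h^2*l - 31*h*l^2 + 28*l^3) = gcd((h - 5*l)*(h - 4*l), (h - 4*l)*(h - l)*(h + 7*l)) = h - 4*l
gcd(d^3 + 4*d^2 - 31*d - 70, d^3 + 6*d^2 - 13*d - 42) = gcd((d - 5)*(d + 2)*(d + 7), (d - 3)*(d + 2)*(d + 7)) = d^2 + 9*d + 14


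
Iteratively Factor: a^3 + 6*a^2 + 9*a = (a + 3)*(a^2 + 3*a) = a*(a + 3)*(a + 3)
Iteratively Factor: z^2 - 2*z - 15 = (z - 5)*(z + 3)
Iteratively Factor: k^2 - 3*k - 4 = (k + 1)*(k - 4)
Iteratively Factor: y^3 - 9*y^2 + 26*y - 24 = (y - 4)*(y^2 - 5*y + 6) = (y - 4)*(y - 2)*(y - 3)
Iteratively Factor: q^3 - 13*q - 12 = (q + 3)*(q^2 - 3*q - 4) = (q + 1)*(q + 3)*(q - 4)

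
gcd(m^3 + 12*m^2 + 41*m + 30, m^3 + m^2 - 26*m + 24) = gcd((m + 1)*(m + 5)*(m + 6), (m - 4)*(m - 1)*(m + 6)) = m + 6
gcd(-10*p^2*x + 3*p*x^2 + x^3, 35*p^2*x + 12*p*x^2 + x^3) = 5*p*x + x^2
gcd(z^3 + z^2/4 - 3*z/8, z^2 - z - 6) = 1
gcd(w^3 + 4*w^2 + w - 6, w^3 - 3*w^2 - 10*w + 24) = w + 3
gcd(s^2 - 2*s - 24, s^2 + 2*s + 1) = 1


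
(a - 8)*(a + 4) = a^2 - 4*a - 32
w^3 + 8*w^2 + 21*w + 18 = (w + 2)*(w + 3)^2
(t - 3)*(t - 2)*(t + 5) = t^3 - 19*t + 30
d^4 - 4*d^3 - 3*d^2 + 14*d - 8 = (d - 4)*(d - 1)^2*(d + 2)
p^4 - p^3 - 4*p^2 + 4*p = p*(p - 2)*(p - 1)*(p + 2)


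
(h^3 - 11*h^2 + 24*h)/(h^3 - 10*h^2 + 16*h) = (h - 3)/(h - 2)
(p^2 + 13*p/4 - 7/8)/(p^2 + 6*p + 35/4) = (4*p - 1)/(2*(2*p + 5))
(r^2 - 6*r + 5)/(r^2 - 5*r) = (r - 1)/r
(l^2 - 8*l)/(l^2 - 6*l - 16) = l/(l + 2)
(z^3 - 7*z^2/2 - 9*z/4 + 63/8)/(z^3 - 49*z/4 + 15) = (4*z^2 - 8*z - 21)/(2*(2*z^2 + 3*z - 20))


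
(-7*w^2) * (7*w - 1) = -49*w^3 + 7*w^2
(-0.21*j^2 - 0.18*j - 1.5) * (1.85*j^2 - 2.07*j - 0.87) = -0.3885*j^4 + 0.1017*j^3 - 2.2197*j^2 + 3.2616*j + 1.305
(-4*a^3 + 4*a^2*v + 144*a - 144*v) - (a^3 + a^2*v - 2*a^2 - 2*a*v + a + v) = -5*a^3 + 3*a^2*v + 2*a^2 + 2*a*v + 143*a - 145*v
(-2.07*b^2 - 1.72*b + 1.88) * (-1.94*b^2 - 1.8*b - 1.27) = 4.0158*b^4 + 7.0628*b^3 + 2.0777*b^2 - 1.1996*b - 2.3876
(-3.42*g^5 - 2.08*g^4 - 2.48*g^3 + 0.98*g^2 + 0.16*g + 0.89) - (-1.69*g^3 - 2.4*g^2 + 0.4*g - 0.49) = -3.42*g^5 - 2.08*g^4 - 0.79*g^3 + 3.38*g^2 - 0.24*g + 1.38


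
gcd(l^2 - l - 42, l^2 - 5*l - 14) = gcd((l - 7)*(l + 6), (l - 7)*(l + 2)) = l - 7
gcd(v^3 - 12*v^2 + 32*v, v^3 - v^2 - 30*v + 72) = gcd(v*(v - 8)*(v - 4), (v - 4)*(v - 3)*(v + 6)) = v - 4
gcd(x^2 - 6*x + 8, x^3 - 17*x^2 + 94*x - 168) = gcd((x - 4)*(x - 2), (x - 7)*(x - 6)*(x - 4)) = x - 4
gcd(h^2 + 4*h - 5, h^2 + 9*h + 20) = h + 5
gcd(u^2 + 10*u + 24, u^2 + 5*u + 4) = u + 4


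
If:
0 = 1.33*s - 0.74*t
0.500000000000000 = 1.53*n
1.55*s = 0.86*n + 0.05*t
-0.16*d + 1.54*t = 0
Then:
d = 3.33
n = 0.33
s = 0.19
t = 0.35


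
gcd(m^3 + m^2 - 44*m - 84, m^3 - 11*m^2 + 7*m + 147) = m - 7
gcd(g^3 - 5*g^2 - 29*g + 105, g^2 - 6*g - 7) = g - 7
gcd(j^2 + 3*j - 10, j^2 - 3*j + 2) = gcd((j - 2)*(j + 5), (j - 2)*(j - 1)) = j - 2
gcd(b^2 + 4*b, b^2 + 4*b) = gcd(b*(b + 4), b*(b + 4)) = b^2 + 4*b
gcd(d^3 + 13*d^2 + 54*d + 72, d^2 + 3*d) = d + 3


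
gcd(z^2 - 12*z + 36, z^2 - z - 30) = z - 6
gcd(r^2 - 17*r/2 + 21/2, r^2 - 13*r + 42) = r - 7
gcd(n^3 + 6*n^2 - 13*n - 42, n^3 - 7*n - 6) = n^2 - n - 6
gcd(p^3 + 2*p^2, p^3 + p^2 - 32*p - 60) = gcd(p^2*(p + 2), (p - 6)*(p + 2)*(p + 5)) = p + 2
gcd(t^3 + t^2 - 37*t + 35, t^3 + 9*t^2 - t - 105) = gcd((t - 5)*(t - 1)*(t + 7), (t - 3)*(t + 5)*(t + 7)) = t + 7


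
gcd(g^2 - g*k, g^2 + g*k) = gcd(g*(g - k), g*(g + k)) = g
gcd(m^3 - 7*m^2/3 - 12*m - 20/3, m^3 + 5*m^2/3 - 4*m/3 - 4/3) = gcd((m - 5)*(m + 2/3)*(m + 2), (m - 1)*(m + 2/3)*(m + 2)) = m^2 + 8*m/3 + 4/3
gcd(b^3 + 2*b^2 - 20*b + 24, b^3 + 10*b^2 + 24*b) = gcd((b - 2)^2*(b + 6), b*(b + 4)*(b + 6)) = b + 6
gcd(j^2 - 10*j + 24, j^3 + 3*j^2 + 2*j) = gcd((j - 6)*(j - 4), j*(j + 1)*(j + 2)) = 1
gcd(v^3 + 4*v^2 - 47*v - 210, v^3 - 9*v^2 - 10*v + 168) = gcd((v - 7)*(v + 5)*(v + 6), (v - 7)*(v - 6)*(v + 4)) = v - 7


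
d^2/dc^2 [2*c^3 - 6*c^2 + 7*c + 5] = 12*c - 12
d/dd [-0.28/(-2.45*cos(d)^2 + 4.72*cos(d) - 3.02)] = (1.372*cos(d) - 1.3216)*sin(d)/(2.45*cos(d)^2 - 4.72*cos(d) + 3.02)^2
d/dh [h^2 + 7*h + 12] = 2*h + 7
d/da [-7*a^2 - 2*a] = -14*a - 2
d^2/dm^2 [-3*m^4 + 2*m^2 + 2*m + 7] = 4 - 36*m^2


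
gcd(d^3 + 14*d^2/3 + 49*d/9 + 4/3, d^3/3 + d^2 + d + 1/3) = 1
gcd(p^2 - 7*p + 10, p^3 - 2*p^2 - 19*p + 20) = p - 5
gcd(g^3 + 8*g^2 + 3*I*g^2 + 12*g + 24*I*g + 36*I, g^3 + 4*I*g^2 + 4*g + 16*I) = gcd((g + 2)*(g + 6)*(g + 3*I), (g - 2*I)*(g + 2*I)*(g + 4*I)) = 1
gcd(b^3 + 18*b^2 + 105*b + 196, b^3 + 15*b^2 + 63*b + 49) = b^2 + 14*b + 49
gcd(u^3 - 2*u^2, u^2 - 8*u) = u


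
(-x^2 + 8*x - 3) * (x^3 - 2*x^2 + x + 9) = -x^5 + 10*x^4 - 20*x^3 + 5*x^2 + 69*x - 27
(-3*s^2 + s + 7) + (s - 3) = -3*s^2 + 2*s + 4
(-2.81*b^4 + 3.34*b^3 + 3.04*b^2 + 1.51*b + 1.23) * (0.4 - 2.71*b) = 7.6151*b^5 - 10.1754*b^4 - 6.9024*b^3 - 2.8761*b^2 - 2.7293*b + 0.492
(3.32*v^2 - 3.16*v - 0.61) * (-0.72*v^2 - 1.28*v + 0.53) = -2.3904*v^4 - 1.9744*v^3 + 6.2436*v^2 - 0.894*v - 0.3233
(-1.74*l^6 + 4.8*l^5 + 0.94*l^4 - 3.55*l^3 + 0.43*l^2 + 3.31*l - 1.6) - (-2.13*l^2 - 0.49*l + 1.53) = -1.74*l^6 + 4.8*l^5 + 0.94*l^4 - 3.55*l^3 + 2.56*l^2 + 3.8*l - 3.13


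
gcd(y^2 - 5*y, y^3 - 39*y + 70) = y - 5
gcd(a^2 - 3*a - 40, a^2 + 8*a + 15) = a + 5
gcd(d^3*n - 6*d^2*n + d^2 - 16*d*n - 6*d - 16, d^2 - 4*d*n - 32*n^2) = 1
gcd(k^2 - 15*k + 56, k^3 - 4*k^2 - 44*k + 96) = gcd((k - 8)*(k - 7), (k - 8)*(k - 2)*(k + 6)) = k - 8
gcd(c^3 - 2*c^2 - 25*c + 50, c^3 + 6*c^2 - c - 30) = c^2 + 3*c - 10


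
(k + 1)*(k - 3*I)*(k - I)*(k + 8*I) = k^4 + k^3 + 4*I*k^3 + 29*k^2 + 4*I*k^2 + 29*k - 24*I*k - 24*I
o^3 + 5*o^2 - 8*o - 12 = (o - 2)*(o + 1)*(o + 6)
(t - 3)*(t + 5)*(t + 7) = t^3 + 9*t^2 - t - 105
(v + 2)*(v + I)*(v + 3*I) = v^3 + 2*v^2 + 4*I*v^2 - 3*v + 8*I*v - 6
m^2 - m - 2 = (m - 2)*(m + 1)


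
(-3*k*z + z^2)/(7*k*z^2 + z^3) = (-3*k + z)/(z*(7*k + z))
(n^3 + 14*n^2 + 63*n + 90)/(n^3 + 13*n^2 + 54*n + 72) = (n + 5)/(n + 4)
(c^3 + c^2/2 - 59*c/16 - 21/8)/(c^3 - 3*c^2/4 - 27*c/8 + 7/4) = (4*c + 3)/(2*(2*c - 1))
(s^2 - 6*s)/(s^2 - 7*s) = (s - 6)/(s - 7)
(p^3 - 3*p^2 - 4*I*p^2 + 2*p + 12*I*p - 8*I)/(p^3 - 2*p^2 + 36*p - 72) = (p^2 - p*(1 + 4*I) + 4*I)/(p^2 + 36)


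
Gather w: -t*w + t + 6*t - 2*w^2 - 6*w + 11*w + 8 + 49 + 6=7*t - 2*w^2 + w*(5 - t) + 63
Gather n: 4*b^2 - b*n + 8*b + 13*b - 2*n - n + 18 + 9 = 4*b^2 + 21*b + n*(-b - 3) + 27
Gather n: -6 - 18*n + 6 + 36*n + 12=18*n + 12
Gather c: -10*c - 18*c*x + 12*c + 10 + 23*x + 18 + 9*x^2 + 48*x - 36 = c*(2 - 18*x) + 9*x^2 + 71*x - 8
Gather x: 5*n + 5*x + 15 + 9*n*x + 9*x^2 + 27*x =5*n + 9*x^2 + x*(9*n + 32) + 15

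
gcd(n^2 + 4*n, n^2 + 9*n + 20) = n + 4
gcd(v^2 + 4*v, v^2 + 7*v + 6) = 1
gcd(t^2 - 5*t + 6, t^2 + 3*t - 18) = t - 3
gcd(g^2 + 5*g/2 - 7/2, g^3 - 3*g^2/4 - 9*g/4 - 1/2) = 1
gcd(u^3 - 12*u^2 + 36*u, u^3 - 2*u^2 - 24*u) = u^2 - 6*u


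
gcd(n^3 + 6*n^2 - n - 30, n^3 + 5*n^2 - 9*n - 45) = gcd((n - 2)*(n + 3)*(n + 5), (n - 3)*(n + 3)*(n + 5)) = n^2 + 8*n + 15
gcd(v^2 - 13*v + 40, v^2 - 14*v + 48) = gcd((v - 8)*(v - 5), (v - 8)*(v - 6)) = v - 8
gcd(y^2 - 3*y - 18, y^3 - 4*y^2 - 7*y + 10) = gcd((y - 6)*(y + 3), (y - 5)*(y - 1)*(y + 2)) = 1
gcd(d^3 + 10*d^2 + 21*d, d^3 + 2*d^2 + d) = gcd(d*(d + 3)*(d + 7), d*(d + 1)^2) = d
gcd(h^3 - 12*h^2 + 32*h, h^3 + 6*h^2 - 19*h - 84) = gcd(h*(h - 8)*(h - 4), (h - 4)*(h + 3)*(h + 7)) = h - 4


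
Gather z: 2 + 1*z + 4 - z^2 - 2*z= -z^2 - z + 6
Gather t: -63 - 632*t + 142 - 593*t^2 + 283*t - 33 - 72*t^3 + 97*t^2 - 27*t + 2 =-72*t^3 - 496*t^2 - 376*t + 48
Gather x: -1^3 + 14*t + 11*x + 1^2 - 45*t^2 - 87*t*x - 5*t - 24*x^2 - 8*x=-45*t^2 + 9*t - 24*x^2 + x*(3 - 87*t)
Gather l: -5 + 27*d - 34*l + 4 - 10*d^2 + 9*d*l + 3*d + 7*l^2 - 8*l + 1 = -10*d^2 + 30*d + 7*l^2 + l*(9*d - 42)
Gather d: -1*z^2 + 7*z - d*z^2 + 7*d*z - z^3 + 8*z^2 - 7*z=d*(-z^2 + 7*z) - z^3 + 7*z^2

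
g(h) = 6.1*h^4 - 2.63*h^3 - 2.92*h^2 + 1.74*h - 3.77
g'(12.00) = 40958.70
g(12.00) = 121541.59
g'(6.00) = 4953.06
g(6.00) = 7239.07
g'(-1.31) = -59.00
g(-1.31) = 12.82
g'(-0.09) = 2.18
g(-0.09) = -3.95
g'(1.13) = 20.27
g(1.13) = 0.62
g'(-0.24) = 2.35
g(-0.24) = -4.30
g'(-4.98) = -3178.40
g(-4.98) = 3991.83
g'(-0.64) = -4.15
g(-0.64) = -4.37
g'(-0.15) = 2.36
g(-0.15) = -4.08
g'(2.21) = 213.67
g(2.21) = 102.94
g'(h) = 24.4*h^3 - 7.89*h^2 - 5.84*h + 1.74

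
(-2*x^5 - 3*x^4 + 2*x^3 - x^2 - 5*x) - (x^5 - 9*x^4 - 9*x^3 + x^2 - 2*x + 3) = -3*x^5 + 6*x^4 + 11*x^3 - 2*x^2 - 3*x - 3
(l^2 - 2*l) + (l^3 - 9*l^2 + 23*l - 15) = l^3 - 8*l^2 + 21*l - 15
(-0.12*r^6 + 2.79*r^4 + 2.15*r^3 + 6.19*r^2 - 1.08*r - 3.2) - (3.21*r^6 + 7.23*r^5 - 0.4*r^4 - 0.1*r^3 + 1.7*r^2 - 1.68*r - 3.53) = -3.33*r^6 - 7.23*r^5 + 3.19*r^4 + 2.25*r^3 + 4.49*r^2 + 0.6*r + 0.33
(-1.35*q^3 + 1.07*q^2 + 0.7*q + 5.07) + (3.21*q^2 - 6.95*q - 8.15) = -1.35*q^3 + 4.28*q^2 - 6.25*q - 3.08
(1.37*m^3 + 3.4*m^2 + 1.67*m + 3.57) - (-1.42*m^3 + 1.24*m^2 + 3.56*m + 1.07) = 2.79*m^3 + 2.16*m^2 - 1.89*m + 2.5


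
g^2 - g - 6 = (g - 3)*(g + 2)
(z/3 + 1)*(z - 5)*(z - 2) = z^3/3 - 4*z^2/3 - 11*z/3 + 10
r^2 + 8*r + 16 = (r + 4)^2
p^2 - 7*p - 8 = (p - 8)*(p + 1)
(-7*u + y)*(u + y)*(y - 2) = -7*u^2*y + 14*u^2 - 6*u*y^2 + 12*u*y + y^3 - 2*y^2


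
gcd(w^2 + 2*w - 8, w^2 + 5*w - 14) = w - 2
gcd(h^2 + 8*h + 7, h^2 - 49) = h + 7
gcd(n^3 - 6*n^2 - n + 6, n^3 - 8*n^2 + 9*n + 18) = n^2 - 5*n - 6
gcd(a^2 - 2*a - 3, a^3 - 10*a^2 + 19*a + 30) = a + 1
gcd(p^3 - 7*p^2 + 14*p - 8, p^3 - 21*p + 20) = p^2 - 5*p + 4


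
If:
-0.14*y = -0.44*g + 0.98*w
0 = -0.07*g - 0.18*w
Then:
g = 0.170500676589986*y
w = -0.0663058186738836*y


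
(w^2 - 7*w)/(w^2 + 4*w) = (w - 7)/(w + 4)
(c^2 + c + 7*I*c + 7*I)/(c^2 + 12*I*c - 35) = (c + 1)/(c + 5*I)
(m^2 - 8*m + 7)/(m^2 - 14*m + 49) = (m - 1)/(m - 7)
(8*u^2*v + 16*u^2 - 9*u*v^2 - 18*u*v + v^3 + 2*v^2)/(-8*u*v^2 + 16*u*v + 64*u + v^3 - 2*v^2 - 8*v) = (-u + v)/(v - 4)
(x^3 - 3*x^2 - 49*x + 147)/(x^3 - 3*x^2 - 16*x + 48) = (x^2 - 49)/(x^2 - 16)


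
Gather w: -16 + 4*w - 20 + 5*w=9*w - 36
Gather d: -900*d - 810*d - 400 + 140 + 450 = 190 - 1710*d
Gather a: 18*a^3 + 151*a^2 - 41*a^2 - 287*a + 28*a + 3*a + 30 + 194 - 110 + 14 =18*a^3 + 110*a^2 - 256*a + 128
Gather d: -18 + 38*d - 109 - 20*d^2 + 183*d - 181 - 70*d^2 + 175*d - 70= -90*d^2 + 396*d - 378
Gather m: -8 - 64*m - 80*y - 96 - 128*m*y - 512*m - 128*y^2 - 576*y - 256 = m*(-128*y - 576) - 128*y^2 - 656*y - 360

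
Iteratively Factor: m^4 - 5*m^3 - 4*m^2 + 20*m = (m - 2)*(m^3 - 3*m^2 - 10*m) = m*(m - 2)*(m^2 - 3*m - 10) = m*(m - 5)*(m - 2)*(m + 2)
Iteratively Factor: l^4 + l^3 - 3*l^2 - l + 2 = (l - 1)*(l^3 + 2*l^2 - l - 2) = (l - 1)*(l + 1)*(l^2 + l - 2) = (l - 1)*(l + 1)*(l + 2)*(l - 1)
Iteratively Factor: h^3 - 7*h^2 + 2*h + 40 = (h - 4)*(h^2 - 3*h - 10) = (h - 5)*(h - 4)*(h + 2)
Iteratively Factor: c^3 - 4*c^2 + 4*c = (c)*(c^2 - 4*c + 4) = c*(c - 2)*(c - 2)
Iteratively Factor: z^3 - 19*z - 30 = (z - 5)*(z^2 + 5*z + 6) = (z - 5)*(z + 3)*(z + 2)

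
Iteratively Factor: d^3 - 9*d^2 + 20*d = (d - 4)*(d^2 - 5*d) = (d - 5)*(d - 4)*(d)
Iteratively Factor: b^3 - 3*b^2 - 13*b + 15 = (b - 5)*(b^2 + 2*b - 3) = (b - 5)*(b + 3)*(b - 1)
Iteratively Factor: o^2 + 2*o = (o)*(o + 2)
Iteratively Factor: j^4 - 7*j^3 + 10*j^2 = (j - 2)*(j^3 - 5*j^2) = j*(j - 2)*(j^2 - 5*j) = j*(j - 5)*(j - 2)*(j)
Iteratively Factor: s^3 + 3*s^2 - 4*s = (s + 4)*(s^2 - s) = s*(s + 4)*(s - 1)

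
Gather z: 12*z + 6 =12*z + 6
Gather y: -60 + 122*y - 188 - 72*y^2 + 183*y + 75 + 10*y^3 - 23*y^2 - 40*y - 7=10*y^3 - 95*y^2 + 265*y - 180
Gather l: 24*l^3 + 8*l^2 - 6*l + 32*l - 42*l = 24*l^3 + 8*l^2 - 16*l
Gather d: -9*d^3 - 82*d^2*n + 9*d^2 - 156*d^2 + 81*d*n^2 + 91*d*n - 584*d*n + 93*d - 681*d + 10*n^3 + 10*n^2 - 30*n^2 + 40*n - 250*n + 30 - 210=-9*d^3 + d^2*(-82*n - 147) + d*(81*n^2 - 493*n - 588) + 10*n^3 - 20*n^2 - 210*n - 180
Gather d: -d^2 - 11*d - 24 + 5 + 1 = -d^2 - 11*d - 18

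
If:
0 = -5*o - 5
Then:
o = -1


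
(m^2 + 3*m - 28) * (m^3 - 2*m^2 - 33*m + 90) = m^5 + m^4 - 67*m^3 + 47*m^2 + 1194*m - 2520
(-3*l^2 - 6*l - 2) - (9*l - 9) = -3*l^2 - 15*l + 7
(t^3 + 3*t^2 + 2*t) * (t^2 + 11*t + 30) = t^5 + 14*t^4 + 65*t^3 + 112*t^2 + 60*t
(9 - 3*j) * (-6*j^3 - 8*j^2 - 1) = 18*j^4 - 30*j^3 - 72*j^2 + 3*j - 9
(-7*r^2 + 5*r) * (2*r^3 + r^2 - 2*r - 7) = -14*r^5 + 3*r^4 + 19*r^3 + 39*r^2 - 35*r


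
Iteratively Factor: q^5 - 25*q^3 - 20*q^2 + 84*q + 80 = (q + 4)*(q^4 - 4*q^3 - 9*q^2 + 16*q + 20) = (q + 2)*(q + 4)*(q^3 - 6*q^2 + 3*q + 10) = (q - 5)*(q + 2)*(q + 4)*(q^2 - q - 2) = (q - 5)*(q - 2)*(q + 2)*(q + 4)*(q + 1)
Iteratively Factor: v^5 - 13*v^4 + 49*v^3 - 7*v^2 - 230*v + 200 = (v - 5)*(v^4 - 8*v^3 + 9*v^2 + 38*v - 40) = (v - 5)*(v - 4)*(v^3 - 4*v^2 - 7*v + 10) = (v - 5)^2*(v - 4)*(v^2 + v - 2) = (v - 5)^2*(v - 4)*(v - 1)*(v + 2)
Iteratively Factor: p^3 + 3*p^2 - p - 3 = (p - 1)*(p^2 + 4*p + 3) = (p - 1)*(p + 1)*(p + 3)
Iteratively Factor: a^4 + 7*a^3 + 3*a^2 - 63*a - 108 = (a + 3)*(a^3 + 4*a^2 - 9*a - 36) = (a - 3)*(a + 3)*(a^2 + 7*a + 12) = (a - 3)*(a + 3)*(a + 4)*(a + 3)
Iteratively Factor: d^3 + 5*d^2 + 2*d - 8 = (d + 2)*(d^2 + 3*d - 4) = (d - 1)*(d + 2)*(d + 4)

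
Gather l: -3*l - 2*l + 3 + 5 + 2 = 10 - 5*l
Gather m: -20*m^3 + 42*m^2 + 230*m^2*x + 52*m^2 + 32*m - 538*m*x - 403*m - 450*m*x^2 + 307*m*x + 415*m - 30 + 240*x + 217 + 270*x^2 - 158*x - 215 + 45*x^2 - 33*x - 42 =-20*m^3 + m^2*(230*x + 94) + m*(-450*x^2 - 231*x + 44) + 315*x^2 + 49*x - 70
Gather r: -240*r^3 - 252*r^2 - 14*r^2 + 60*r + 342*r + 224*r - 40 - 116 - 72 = -240*r^3 - 266*r^2 + 626*r - 228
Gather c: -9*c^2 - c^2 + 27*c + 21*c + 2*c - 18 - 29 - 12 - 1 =-10*c^2 + 50*c - 60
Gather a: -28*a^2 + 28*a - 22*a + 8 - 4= -28*a^2 + 6*a + 4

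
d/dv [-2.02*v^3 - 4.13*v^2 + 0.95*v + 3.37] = -6.06*v^2 - 8.26*v + 0.95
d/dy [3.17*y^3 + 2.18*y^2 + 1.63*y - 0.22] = 9.51*y^2 + 4.36*y + 1.63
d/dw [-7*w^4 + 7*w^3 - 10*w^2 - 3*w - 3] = -28*w^3 + 21*w^2 - 20*w - 3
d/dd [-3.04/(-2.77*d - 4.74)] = -8.4208/(2.77*d + 4.74)^2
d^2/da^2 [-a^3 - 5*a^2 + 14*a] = -6*a - 10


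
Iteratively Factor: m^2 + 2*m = (m + 2)*(m)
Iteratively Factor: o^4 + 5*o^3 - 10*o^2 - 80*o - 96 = (o - 4)*(o^3 + 9*o^2 + 26*o + 24) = (o - 4)*(o + 2)*(o^2 + 7*o + 12) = (o - 4)*(o + 2)*(o + 4)*(o + 3)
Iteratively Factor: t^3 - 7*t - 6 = (t - 3)*(t^2 + 3*t + 2) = (t - 3)*(t + 1)*(t + 2)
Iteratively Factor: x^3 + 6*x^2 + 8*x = (x)*(x^2 + 6*x + 8) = x*(x + 4)*(x + 2)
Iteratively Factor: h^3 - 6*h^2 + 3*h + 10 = (h - 5)*(h^2 - h - 2) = (h - 5)*(h + 1)*(h - 2)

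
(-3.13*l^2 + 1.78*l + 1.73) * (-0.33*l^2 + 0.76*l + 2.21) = 1.0329*l^4 - 2.9662*l^3 - 6.1354*l^2 + 5.2486*l + 3.8233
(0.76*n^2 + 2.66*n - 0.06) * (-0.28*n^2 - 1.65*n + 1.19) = -0.2128*n^4 - 1.9988*n^3 - 3.4678*n^2 + 3.2644*n - 0.0714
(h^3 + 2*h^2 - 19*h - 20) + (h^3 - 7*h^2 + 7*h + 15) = 2*h^3 - 5*h^2 - 12*h - 5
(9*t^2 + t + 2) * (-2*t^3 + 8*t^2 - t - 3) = -18*t^5 + 70*t^4 - 5*t^3 - 12*t^2 - 5*t - 6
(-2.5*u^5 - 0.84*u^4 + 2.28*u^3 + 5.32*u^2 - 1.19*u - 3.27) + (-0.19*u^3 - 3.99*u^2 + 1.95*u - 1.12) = -2.5*u^5 - 0.84*u^4 + 2.09*u^3 + 1.33*u^2 + 0.76*u - 4.39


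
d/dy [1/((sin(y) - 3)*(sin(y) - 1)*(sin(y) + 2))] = (-3*sin(y)^2 + 4*sin(y) + 5)*cos(y)/((sin(y) - 3)^2*(sin(y) - 1)^2*(sin(y) + 2)^2)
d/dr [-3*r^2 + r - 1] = 1 - 6*r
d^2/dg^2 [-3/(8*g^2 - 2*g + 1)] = 24*(16*g^2 - 4*g - (8*g - 1)^2 + 2)/(8*g^2 - 2*g + 1)^3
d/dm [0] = 0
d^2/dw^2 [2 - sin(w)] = sin(w)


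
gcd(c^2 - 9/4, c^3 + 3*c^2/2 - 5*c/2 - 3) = c - 3/2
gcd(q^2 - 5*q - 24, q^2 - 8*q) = q - 8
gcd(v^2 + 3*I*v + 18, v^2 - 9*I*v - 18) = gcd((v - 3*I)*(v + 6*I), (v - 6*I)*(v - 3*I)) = v - 3*I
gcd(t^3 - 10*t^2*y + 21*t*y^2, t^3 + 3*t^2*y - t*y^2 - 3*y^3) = 1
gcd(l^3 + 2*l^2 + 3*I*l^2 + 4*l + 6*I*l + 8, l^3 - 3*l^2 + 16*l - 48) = l + 4*I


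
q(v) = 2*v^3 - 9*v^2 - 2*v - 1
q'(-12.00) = 1078.00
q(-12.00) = -4729.00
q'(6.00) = 106.00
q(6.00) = 95.00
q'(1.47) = -15.49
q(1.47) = -17.04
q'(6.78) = 151.77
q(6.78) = 195.06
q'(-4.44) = 196.20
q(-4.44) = -344.60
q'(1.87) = -14.68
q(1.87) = -23.13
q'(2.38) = -10.85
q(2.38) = -29.78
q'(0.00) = -2.00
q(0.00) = -1.00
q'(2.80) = -5.36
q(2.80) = -33.26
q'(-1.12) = 25.69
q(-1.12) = -12.86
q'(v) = 6*v^2 - 18*v - 2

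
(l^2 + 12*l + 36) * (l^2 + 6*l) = l^4 + 18*l^3 + 108*l^2 + 216*l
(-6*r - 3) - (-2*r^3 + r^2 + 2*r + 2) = 2*r^3 - r^2 - 8*r - 5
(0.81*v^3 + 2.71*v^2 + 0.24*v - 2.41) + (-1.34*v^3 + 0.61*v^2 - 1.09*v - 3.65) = -0.53*v^3 + 3.32*v^2 - 0.85*v - 6.06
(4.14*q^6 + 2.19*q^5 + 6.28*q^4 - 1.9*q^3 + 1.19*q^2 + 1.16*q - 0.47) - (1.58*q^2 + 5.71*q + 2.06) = 4.14*q^6 + 2.19*q^5 + 6.28*q^4 - 1.9*q^3 - 0.39*q^2 - 4.55*q - 2.53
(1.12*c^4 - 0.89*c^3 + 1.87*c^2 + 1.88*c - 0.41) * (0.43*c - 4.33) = 0.4816*c^5 - 5.2323*c^4 + 4.6578*c^3 - 7.2887*c^2 - 8.3167*c + 1.7753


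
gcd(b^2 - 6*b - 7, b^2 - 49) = b - 7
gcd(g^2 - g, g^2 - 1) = g - 1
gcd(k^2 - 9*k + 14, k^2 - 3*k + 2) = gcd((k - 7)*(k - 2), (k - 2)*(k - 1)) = k - 2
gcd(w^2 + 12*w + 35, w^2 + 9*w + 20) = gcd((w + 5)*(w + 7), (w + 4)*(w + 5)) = w + 5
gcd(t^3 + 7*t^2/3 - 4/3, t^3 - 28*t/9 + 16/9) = t^2 + 4*t/3 - 4/3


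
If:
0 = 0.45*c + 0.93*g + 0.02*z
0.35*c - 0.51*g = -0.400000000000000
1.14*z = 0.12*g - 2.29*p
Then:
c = -0.0183783783783784*z - 0.67027027027027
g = 0.324324324324324 - 0.0126126126126126*z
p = 0.0169951610999646 - 0.498477516818128*z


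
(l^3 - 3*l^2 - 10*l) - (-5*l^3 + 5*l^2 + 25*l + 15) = 6*l^3 - 8*l^2 - 35*l - 15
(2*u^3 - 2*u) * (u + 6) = 2*u^4 + 12*u^3 - 2*u^2 - 12*u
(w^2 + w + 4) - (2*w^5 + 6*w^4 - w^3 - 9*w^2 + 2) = -2*w^5 - 6*w^4 + w^3 + 10*w^2 + w + 2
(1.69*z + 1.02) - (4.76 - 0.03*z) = 1.72*z - 3.74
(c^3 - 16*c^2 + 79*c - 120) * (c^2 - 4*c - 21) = c^5 - 20*c^4 + 122*c^3 - 100*c^2 - 1179*c + 2520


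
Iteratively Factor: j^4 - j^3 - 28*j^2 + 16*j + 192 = (j + 4)*(j^3 - 5*j^2 - 8*j + 48) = (j - 4)*(j + 4)*(j^2 - j - 12) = (j - 4)*(j + 3)*(j + 4)*(j - 4)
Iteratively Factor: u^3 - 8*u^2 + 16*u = (u - 4)*(u^2 - 4*u) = u*(u - 4)*(u - 4)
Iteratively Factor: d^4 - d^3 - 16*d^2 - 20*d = (d)*(d^3 - d^2 - 16*d - 20) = d*(d + 2)*(d^2 - 3*d - 10) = d*(d + 2)^2*(d - 5)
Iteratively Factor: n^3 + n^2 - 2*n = (n)*(n^2 + n - 2) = n*(n + 2)*(n - 1)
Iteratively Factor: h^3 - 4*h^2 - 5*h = (h + 1)*(h^2 - 5*h) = (h - 5)*(h + 1)*(h)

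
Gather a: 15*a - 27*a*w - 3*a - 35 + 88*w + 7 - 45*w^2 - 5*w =a*(12 - 27*w) - 45*w^2 + 83*w - 28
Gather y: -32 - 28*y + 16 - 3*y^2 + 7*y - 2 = -3*y^2 - 21*y - 18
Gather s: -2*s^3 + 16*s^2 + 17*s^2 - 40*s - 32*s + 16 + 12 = -2*s^3 + 33*s^2 - 72*s + 28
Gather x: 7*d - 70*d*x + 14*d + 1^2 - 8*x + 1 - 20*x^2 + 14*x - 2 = 21*d - 20*x^2 + x*(6 - 70*d)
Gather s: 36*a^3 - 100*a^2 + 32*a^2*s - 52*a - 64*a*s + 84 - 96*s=36*a^3 - 100*a^2 - 52*a + s*(32*a^2 - 64*a - 96) + 84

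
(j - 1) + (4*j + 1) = 5*j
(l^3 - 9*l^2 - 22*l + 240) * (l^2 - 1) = l^5 - 9*l^4 - 23*l^3 + 249*l^2 + 22*l - 240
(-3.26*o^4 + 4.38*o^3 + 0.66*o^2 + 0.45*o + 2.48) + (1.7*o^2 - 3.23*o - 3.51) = -3.26*o^4 + 4.38*o^3 + 2.36*o^2 - 2.78*o - 1.03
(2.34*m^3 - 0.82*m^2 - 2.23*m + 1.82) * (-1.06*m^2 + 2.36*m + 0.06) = -2.4804*m^5 + 6.3916*m^4 + 0.569*m^3 - 7.2412*m^2 + 4.1614*m + 0.1092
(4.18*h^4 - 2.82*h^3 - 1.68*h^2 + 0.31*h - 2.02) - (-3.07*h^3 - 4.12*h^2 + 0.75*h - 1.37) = 4.18*h^4 + 0.25*h^3 + 2.44*h^2 - 0.44*h - 0.65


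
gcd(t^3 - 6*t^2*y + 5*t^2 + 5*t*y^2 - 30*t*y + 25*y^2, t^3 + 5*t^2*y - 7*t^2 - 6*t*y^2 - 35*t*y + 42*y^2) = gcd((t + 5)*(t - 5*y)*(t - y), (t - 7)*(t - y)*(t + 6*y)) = -t + y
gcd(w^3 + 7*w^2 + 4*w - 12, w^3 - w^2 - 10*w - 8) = w + 2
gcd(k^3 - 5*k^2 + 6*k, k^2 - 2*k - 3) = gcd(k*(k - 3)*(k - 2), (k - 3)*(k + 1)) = k - 3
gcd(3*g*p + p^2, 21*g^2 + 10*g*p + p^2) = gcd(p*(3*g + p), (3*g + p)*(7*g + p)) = 3*g + p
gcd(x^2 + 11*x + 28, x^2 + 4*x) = x + 4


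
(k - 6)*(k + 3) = k^2 - 3*k - 18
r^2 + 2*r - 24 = (r - 4)*(r + 6)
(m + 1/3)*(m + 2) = m^2 + 7*m/3 + 2/3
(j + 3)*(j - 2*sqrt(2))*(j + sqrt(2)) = j^3 - sqrt(2)*j^2 + 3*j^2 - 3*sqrt(2)*j - 4*j - 12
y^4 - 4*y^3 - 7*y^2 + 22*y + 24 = (y - 4)*(y - 3)*(y + 1)*(y + 2)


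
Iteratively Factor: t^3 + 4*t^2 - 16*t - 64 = (t + 4)*(t^2 - 16) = (t - 4)*(t + 4)*(t + 4)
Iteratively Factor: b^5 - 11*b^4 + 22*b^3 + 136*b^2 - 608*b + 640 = (b - 5)*(b^4 - 6*b^3 - 8*b^2 + 96*b - 128) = (b - 5)*(b - 4)*(b^3 - 2*b^2 - 16*b + 32) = (b - 5)*(b - 4)^2*(b^2 + 2*b - 8) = (b - 5)*(b - 4)^2*(b - 2)*(b + 4)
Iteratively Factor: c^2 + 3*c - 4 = (c + 4)*(c - 1)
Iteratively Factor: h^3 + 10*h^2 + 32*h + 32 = (h + 2)*(h^2 + 8*h + 16) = (h + 2)*(h + 4)*(h + 4)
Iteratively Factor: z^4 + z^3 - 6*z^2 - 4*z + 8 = (z + 2)*(z^3 - z^2 - 4*z + 4) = (z + 2)^2*(z^2 - 3*z + 2) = (z - 1)*(z + 2)^2*(z - 2)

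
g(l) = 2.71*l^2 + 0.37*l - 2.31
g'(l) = 5.42*l + 0.37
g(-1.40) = 2.48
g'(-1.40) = -7.22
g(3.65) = 35.14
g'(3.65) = 20.15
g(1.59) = 5.13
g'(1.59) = 8.99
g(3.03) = 23.69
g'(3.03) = 16.79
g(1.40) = 3.52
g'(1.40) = 7.96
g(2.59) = 16.83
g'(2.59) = 14.41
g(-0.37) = -2.08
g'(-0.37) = -1.64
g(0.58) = -1.18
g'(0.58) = 3.51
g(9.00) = 220.53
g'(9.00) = 49.15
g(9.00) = 220.53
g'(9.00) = 49.15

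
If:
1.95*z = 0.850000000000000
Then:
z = 0.44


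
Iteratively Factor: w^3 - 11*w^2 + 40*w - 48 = (w - 4)*(w^2 - 7*w + 12) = (w - 4)^2*(w - 3)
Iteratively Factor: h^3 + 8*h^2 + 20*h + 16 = (h + 2)*(h^2 + 6*h + 8) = (h + 2)^2*(h + 4)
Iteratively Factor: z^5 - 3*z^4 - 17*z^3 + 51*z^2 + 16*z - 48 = (z - 3)*(z^4 - 17*z^2 + 16) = (z - 3)*(z + 1)*(z^3 - z^2 - 16*z + 16) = (z - 3)*(z + 1)*(z + 4)*(z^2 - 5*z + 4) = (z - 4)*(z - 3)*(z + 1)*(z + 4)*(z - 1)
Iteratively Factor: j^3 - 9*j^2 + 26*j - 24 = (j - 2)*(j^2 - 7*j + 12) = (j - 3)*(j - 2)*(j - 4)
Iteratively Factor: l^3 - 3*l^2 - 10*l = (l + 2)*(l^2 - 5*l) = l*(l + 2)*(l - 5)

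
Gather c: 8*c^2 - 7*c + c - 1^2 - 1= 8*c^2 - 6*c - 2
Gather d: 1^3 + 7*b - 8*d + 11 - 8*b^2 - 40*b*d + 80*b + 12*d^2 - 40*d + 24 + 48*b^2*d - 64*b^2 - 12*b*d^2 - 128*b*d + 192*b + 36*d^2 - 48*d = -72*b^2 + 279*b + d^2*(48 - 12*b) + d*(48*b^2 - 168*b - 96) + 36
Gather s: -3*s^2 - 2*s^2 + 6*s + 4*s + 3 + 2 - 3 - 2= -5*s^2 + 10*s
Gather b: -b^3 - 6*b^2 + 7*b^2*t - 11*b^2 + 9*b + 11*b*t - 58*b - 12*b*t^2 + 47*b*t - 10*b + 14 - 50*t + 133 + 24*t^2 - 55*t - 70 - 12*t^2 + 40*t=-b^3 + b^2*(7*t - 17) + b*(-12*t^2 + 58*t - 59) + 12*t^2 - 65*t + 77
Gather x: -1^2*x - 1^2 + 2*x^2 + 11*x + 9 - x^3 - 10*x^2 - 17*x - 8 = -x^3 - 8*x^2 - 7*x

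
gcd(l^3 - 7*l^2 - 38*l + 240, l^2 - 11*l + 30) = l - 5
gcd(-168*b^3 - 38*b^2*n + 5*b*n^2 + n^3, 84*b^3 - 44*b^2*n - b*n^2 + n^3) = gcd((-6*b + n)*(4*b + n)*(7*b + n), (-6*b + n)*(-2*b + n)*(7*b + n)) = 42*b^2 - b*n - n^2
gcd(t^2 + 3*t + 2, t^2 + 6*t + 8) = t + 2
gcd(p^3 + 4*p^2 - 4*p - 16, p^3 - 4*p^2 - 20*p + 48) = p^2 + 2*p - 8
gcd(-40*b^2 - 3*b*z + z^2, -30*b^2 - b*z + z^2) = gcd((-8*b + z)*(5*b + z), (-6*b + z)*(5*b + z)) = 5*b + z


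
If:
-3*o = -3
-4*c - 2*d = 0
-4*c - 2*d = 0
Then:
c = -d/2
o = 1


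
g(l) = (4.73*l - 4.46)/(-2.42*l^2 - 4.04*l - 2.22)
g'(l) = (4.73*l - 4.46)*(4.84*l + 4.04)/(-2.42*l^2 - 4.04*l - 2.22)^2 + 4.73/(-2.42*l^2 - 4.04*l - 2.22)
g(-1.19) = 12.02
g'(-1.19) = 18.99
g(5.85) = -0.21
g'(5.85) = 0.02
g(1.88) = -0.24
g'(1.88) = -0.08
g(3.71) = -0.26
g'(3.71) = 0.02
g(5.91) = -0.21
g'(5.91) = 0.02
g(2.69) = -0.27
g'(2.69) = -0.00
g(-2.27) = 2.75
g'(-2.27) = 2.61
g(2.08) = -0.25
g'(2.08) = -0.05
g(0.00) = 2.01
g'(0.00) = -5.79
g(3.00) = -0.27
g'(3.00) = 0.01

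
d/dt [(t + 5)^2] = 2*t + 10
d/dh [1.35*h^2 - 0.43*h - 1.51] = 2.7*h - 0.43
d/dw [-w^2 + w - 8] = 1 - 2*w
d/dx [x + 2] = 1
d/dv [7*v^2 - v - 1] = 14*v - 1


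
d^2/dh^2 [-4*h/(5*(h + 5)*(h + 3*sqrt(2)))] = 8*(-h*(h + 5)^2 - h*(h + 5)*(h + 3*sqrt(2)) - h*(h + 3*sqrt(2))^2 + (h + 5)^2*(h + 3*sqrt(2)) + (h + 5)*(h + 3*sqrt(2))^2)/(5*(h + 5)^3*(h + 3*sqrt(2))^3)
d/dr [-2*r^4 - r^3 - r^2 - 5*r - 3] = -8*r^3 - 3*r^2 - 2*r - 5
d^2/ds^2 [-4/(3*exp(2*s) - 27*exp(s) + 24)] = 4*(-2*(2*exp(s) - 9)^2*exp(s) + (4*exp(s) - 9)*(exp(2*s) - 9*exp(s) + 8))*exp(s)/(3*(exp(2*s) - 9*exp(s) + 8)^3)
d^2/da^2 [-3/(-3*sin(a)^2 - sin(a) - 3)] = 3*(-36*sin(a)^4 - 9*sin(a)^3 + 89*sin(a)^2 + 21*sin(a) - 16)/(3*sin(a)^2 + sin(a) + 3)^3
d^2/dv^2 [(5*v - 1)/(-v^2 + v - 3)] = 2*(-(2*v - 1)^2*(5*v - 1) + 3*(5*v - 2)*(v^2 - v + 3))/(v^2 - v + 3)^3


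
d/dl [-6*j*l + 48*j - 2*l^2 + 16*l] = -6*j - 4*l + 16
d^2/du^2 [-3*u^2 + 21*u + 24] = -6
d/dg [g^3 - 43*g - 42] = 3*g^2 - 43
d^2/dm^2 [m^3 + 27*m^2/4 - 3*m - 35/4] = 6*m + 27/2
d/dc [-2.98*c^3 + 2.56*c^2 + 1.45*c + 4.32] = -8.94*c^2 + 5.12*c + 1.45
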